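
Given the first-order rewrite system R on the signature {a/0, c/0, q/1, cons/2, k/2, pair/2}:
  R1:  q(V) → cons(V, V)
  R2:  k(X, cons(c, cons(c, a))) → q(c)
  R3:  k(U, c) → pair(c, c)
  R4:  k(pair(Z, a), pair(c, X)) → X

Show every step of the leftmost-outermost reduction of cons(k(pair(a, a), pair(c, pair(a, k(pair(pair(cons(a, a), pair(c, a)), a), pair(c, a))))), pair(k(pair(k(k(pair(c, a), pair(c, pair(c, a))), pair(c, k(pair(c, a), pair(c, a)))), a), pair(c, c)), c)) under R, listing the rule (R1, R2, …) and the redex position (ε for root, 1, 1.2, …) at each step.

1. cons(k(pair(a, a), pair(c, pair(a, k(pair(pair(cons(a, a), pair(c, a)), a), pair(c, a))))), pair(k(pair(k(k(pair(c, a), pair(c, pair(c, a))), pair(c, k(pair(c, a), pair(c, a)))), a), pair(c, c)), c))  →  cons(pair(a, k(pair(pair(cons(a, a), pair(c, a)), a), pair(c, a))), pair(k(pair(k(k(pair(c, a), pair(c, pair(c, a))), pair(c, k(pair(c, a), pair(c, a)))), a), pair(c, c)), c))   [R4 at 1]
2. cons(pair(a, k(pair(pair(cons(a, a), pair(c, a)), a), pair(c, a))), pair(k(pair(k(k(pair(c, a), pair(c, pair(c, a))), pair(c, k(pair(c, a), pair(c, a)))), a), pair(c, c)), c))  →  cons(pair(a, a), pair(k(pair(k(k(pair(c, a), pair(c, pair(c, a))), pair(c, k(pair(c, a), pair(c, a)))), a), pair(c, c)), c))   [R4 at 1.2]
3. cons(pair(a, a), pair(k(pair(k(k(pair(c, a), pair(c, pair(c, a))), pair(c, k(pair(c, a), pair(c, a)))), a), pair(c, c)), c))  →  cons(pair(a, a), pair(c, c))   [R4 at 2.1]

cons(pair(a, a), pair(c, c))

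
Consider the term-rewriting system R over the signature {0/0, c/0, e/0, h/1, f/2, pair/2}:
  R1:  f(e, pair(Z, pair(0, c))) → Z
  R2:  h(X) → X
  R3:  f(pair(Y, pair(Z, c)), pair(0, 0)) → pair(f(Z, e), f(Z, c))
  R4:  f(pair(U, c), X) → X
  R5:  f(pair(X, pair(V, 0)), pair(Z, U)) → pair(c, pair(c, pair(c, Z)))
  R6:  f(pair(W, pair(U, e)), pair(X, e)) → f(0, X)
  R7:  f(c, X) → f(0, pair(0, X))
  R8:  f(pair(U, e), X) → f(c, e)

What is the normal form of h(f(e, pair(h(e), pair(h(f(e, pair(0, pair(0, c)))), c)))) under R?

e

1. h(f(e, pair(h(e), pair(h(f(e, pair(0, pair(0, c)))), c))))  →  f(e, pair(h(e), pair(h(f(e, pair(0, pair(0, c)))), c)))   [R2 at ε]
2. f(e, pair(h(e), pair(h(f(e, pair(0, pair(0, c)))), c)))  →  f(e, pair(e, pair(h(f(e, pair(0, pair(0, c)))), c)))   [R2 at 2.1]
3. f(e, pair(e, pair(h(f(e, pair(0, pair(0, c)))), c)))  →  f(e, pair(e, pair(f(e, pair(0, pair(0, c))), c)))   [R2 at 2.2.1]
4. f(e, pair(e, pair(f(e, pair(0, pair(0, c))), c)))  →  f(e, pair(e, pair(0, c)))   [R1 at 2.2.1]
5. f(e, pair(e, pair(0, c)))  →  e   [R1 at ε]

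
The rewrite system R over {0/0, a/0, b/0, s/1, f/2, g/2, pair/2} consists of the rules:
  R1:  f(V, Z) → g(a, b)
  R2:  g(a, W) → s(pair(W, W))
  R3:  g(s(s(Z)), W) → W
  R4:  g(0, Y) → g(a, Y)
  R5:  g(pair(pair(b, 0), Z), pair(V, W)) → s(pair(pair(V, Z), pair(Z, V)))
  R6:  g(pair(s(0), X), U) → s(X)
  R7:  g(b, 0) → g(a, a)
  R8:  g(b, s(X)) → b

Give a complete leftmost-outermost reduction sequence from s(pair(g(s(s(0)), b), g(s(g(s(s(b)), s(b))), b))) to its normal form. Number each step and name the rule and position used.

s(pair(b, b))

1. s(pair(g(s(s(0)), b), g(s(g(s(s(b)), s(b))), b)))  →  s(pair(b, g(s(g(s(s(b)), s(b))), b)))   [R3 at 1.1]
2. s(pair(b, g(s(g(s(s(b)), s(b))), b)))  →  s(pair(b, g(s(s(b)), b)))   [R3 at 1.2.1.1]
3. s(pair(b, g(s(s(b)), b)))  →  s(pair(b, b))   [R3 at 1.2]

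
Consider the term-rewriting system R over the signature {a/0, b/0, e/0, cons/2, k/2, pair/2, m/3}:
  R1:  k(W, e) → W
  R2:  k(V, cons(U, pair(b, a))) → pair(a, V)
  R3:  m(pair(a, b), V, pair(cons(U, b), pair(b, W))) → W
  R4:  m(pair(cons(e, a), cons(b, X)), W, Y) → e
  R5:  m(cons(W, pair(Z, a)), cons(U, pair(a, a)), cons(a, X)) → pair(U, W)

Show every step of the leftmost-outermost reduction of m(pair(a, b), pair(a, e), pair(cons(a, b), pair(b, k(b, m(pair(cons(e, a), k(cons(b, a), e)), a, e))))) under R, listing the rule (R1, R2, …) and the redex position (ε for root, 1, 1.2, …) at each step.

b

1. m(pair(a, b), pair(a, e), pair(cons(a, b), pair(b, k(b, m(pair(cons(e, a), k(cons(b, a), e)), a, e)))))  →  k(b, m(pair(cons(e, a), k(cons(b, a), e)), a, e))   [R3 at ε]
2. k(b, m(pair(cons(e, a), k(cons(b, a), e)), a, e))  →  k(b, m(pair(cons(e, a), cons(b, a)), a, e))   [R1 at 2.1.2]
3. k(b, m(pair(cons(e, a), cons(b, a)), a, e))  →  k(b, e)   [R4 at 2]
4. k(b, e)  →  b   [R1 at ε]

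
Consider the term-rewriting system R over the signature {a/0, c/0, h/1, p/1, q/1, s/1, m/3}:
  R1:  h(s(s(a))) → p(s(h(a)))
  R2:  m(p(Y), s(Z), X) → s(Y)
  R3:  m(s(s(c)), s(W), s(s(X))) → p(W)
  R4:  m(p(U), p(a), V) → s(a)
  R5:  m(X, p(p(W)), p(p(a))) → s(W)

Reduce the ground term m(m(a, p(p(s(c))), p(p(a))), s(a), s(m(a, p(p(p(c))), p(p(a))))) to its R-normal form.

p(a)

1. m(m(a, p(p(s(c))), p(p(a))), s(a), s(m(a, p(p(p(c))), p(p(a)))))  →  m(s(s(c)), s(a), s(m(a, p(p(p(c))), p(p(a)))))   [R5 at 1]
2. m(s(s(c)), s(a), s(m(a, p(p(p(c))), p(p(a)))))  →  m(s(s(c)), s(a), s(s(p(c))))   [R5 at 3.1]
3. m(s(s(c)), s(a), s(s(p(c))))  →  p(a)   [R3 at ε]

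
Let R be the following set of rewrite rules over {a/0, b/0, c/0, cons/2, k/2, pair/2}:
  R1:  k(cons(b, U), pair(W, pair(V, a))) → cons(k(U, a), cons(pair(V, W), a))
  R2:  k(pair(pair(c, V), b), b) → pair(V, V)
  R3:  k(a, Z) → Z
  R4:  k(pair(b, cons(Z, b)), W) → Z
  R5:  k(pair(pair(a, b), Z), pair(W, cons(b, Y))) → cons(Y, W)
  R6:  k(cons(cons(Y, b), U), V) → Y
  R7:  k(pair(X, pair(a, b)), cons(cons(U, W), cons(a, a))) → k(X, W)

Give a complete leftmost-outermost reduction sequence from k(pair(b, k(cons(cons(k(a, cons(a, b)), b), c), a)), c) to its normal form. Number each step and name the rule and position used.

1. k(pair(b, k(cons(cons(k(a, cons(a, b)), b), c), a)), c)  →  k(pair(b, k(a, cons(a, b))), c)   [R6 at 1.2]
2. k(pair(b, k(a, cons(a, b))), c)  →  k(pair(b, cons(a, b)), c)   [R3 at 1.2]
3. k(pair(b, cons(a, b)), c)  →  a   [R4 at ε]

a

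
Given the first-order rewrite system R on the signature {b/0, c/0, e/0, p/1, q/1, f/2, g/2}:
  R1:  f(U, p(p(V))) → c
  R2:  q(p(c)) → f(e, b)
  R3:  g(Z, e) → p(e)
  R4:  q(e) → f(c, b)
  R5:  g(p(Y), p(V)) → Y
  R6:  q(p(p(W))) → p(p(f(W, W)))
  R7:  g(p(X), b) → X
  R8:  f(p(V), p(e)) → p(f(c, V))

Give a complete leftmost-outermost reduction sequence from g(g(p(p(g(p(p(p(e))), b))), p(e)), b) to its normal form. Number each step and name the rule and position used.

p(p(e))

1. g(g(p(p(g(p(p(p(e))), b))), p(e)), b)  →  g(p(g(p(p(p(e))), b)), b)   [R5 at 1]
2. g(p(g(p(p(p(e))), b)), b)  →  g(p(p(p(e))), b)   [R7 at ε]
3. g(p(p(p(e))), b)  →  p(p(e))   [R7 at ε]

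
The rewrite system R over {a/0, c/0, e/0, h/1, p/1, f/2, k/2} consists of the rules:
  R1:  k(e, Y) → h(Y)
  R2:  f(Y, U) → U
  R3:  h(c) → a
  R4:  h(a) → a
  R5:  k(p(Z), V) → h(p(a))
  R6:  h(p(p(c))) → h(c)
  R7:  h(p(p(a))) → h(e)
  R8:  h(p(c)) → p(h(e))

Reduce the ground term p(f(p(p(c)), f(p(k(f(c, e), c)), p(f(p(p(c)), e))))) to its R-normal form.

1. p(f(p(p(c)), f(p(k(f(c, e), c)), p(f(p(p(c)), e)))))  →  p(f(p(k(f(c, e), c)), p(f(p(p(c)), e))))   [R2 at 1]
2. p(f(p(k(f(c, e), c)), p(f(p(p(c)), e))))  →  p(p(f(p(p(c)), e)))   [R2 at 1]
3. p(p(f(p(p(c)), e)))  →  p(p(e))   [R2 at 1.1]

p(p(e))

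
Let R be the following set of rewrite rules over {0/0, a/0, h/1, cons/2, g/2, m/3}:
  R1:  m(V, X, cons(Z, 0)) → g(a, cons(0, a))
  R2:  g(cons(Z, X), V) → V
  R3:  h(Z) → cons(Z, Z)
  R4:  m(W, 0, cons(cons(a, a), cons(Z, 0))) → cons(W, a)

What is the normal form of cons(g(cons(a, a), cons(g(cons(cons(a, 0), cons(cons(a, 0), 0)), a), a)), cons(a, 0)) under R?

cons(cons(a, a), cons(a, 0))

1. cons(g(cons(a, a), cons(g(cons(cons(a, 0), cons(cons(a, 0), 0)), a), a)), cons(a, 0))  →  cons(cons(g(cons(cons(a, 0), cons(cons(a, 0), 0)), a), a), cons(a, 0))   [R2 at 1]
2. cons(cons(g(cons(cons(a, 0), cons(cons(a, 0), 0)), a), a), cons(a, 0))  →  cons(cons(a, a), cons(a, 0))   [R2 at 1.1]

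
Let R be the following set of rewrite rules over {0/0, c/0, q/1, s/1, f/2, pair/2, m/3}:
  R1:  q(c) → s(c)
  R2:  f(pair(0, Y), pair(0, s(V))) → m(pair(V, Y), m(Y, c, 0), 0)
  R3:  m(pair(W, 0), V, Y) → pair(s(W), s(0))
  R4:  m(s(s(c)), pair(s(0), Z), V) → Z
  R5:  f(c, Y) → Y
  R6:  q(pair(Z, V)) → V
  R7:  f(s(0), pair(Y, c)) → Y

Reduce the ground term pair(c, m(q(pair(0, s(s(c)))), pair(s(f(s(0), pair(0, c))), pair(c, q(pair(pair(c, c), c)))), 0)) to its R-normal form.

pair(c, pair(c, c))

1. pair(c, m(q(pair(0, s(s(c)))), pair(s(f(s(0), pair(0, c))), pair(c, q(pair(pair(c, c), c)))), 0))  →  pair(c, m(s(s(c)), pair(s(f(s(0), pair(0, c))), pair(c, q(pair(pair(c, c), c)))), 0))   [R6 at 2.1]
2. pair(c, m(s(s(c)), pair(s(f(s(0), pair(0, c))), pair(c, q(pair(pair(c, c), c)))), 0))  →  pair(c, m(s(s(c)), pair(s(0), pair(c, q(pair(pair(c, c), c)))), 0))   [R7 at 2.2.1.1]
3. pair(c, m(s(s(c)), pair(s(0), pair(c, q(pair(pair(c, c), c)))), 0))  →  pair(c, pair(c, q(pair(pair(c, c), c))))   [R4 at 2]
4. pair(c, pair(c, q(pair(pair(c, c), c))))  →  pair(c, pair(c, c))   [R6 at 2.2]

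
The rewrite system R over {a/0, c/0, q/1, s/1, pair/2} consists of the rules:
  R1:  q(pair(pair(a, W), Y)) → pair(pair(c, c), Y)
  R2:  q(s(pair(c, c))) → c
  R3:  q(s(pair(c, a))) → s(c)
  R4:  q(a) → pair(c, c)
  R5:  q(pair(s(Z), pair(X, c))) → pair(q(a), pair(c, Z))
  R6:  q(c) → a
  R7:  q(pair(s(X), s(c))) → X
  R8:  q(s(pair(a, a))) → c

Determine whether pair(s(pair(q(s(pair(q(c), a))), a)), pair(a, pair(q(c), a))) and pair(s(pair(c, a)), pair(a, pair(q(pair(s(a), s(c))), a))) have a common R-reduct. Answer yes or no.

Reduce t₁ = pair(s(pair(q(s(pair(q(c), a))), a)), pair(a, pair(q(c), a))):
1. pair(s(pair(q(s(pair(q(c), a))), a)), pair(a, pair(q(c), a)))  →  pair(s(pair(q(s(pair(a, a))), a)), pair(a, pair(q(c), a)))   [R6 at 1.1.1.1.1.1]
2. pair(s(pair(q(s(pair(a, a))), a)), pair(a, pair(q(c), a)))  →  pair(s(pair(c, a)), pair(a, pair(q(c), a)))   [R8 at 1.1.1]
3. pair(s(pair(c, a)), pair(a, pair(q(c), a)))  →  pair(s(pair(c, a)), pair(a, pair(a, a)))   [R6 at 2.2.1]

Reduce t₂ = pair(s(pair(c, a)), pair(a, pair(q(pair(s(a), s(c))), a))):
1. pair(s(pair(c, a)), pair(a, pair(q(pair(s(a), s(c))), a)))  →  pair(s(pair(c, a)), pair(a, pair(a, a)))   [R7 at 2.2.1]

yes — NF(t₁) = pair(s(pair(c, a)), pair(a, pair(a, a))), NF(t₂) = pair(s(pair(c, a)), pair(a, pair(a, a)))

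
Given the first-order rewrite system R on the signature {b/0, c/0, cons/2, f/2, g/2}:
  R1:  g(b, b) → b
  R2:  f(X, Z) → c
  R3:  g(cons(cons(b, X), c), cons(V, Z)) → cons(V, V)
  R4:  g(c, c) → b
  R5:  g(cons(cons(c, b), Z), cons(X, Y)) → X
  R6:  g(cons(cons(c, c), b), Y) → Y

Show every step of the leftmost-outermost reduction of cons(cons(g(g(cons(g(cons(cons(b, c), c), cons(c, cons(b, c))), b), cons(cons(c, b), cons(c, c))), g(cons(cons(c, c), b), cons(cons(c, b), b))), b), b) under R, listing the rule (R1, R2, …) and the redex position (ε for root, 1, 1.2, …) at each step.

cons(cons(cons(c, b), b), b)

1. cons(cons(g(g(cons(g(cons(cons(b, c), c), cons(c, cons(b, c))), b), cons(cons(c, b), cons(c, c))), g(cons(cons(c, c), b), cons(cons(c, b), b))), b), b)  →  cons(cons(g(g(cons(cons(c, c), b), cons(cons(c, b), cons(c, c))), g(cons(cons(c, c), b), cons(cons(c, b), b))), b), b)   [R3 at 1.1.1.1.1]
2. cons(cons(g(g(cons(cons(c, c), b), cons(cons(c, b), cons(c, c))), g(cons(cons(c, c), b), cons(cons(c, b), b))), b), b)  →  cons(cons(g(cons(cons(c, b), cons(c, c)), g(cons(cons(c, c), b), cons(cons(c, b), b))), b), b)   [R6 at 1.1.1]
3. cons(cons(g(cons(cons(c, b), cons(c, c)), g(cons(cons(c, c), b), cons(cons(c, b), b))), b), b)  →  cons(cons(g(cons(cons(c, b), cons(c, c)), cons(cons(c, b), b)), b), b)   [R6 at 1.1.2]
4. cons(cons(g(cons(cons(c, b), cons(c, c)), cons(cons(c, b), b)), b), b)  →  cons(cons(cons(c, b), b), b)   [R5 at 1.1]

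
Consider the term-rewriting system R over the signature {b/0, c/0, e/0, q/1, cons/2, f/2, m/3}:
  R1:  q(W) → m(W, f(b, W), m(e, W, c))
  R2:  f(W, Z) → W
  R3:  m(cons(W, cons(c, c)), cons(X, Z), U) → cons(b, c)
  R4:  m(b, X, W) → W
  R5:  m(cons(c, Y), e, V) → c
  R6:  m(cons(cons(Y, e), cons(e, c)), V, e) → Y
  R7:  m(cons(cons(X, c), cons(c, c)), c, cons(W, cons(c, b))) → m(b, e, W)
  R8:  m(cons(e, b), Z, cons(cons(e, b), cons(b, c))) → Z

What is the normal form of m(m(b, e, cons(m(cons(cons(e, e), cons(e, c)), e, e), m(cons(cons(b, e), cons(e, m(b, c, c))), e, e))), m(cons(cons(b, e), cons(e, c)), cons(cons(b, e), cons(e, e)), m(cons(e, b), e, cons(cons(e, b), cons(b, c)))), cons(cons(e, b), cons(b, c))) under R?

1. m(m(b, e, cons(m(cons(cons(e, e), cons(e, c)), e, e), m(cons(cons(b, e), cons(e, m(b, c, c))), e, e))), m(cons(cons(b, e), cons(e, c)), cons(cons(b, e), cons(e, e)), m(cons(e, b), e, cons(cons(e, b), cons(b, c)))), cons(cons(e, b), cons(b, c)))  →  m(cons(m(cons(cons(e, e), cons(e, c)), e, e), m(cons(cons(b, e), cons(e, m(b, c, c))), e, e)), m(cons(cons(b, e), cons(e, c)), cons(cons(b, e), cons(e, e)), m(cons(e, b), e, cons(cons(e, b), cons(b, c)))), cons(cons(e, b), cons(b, c)))   [R4 at 1]
2. m(cons(m(cons(cons(e, e), cons(e, c)), e, e), m(cons(cons(b, e), cons(e, m(b, c, c))), e, e)), m(cons(cons(b, e), cons(e, c)), cons(cons(b, e), cons(e, e)), m(cons(e, b), e, cons(cons(e, b), cons(b, c)))), cons(cons(e, b), cons(b, c)))  →  m(cons(e, m(cons(cons(b, e), cons(e, m(b, c, c))), e, e)), m(cons(cons(b, e), cons(e, c)), cons(cons(b, e), cons(e, e)), m(cons(e, b), e, cons(cons(e, b), cons(b, c)))), cons(cons(e, b), cons(b, c)))   [R6 at 1.1]
3. m(cons(e, m(cons(cons(b, e), cons(e, m(b, c, c))), e, e)), m(cons(cons(b, e), cons(e, c)), cons(cons(b, e), cons(e, e)), m(cons(e, b), e, cons(cons(e, b), cons(b, c)))), cons(cons(e, b), cons(b, c)))  →  m(cons(e, m(cons(cons(b, e), cons(e, c)), e, e)), m(cons(cons(b, e), cons(e, c)), cons(cons(b, e), cons(e, e)), m(cons(e, b), e, cons(cons(e, b), cons(b, c)))), cons(cons(e, b), cons(b, c)))   [R4 at 1.2.1.2.2]
4. m(cons(e, m(cons(cons(b, e), cons(e, c)), e, e)), m(cons(cons(b, e), cons(e, c)), cons(cons(b, e), cons(e, e)), m(cons(e, b), e, cons(cons(e, b), cons(b, c)))), cons(cons(e, b), cons(b, c)))  →  m(cons(e, b), m(cons(cons(b, e), cons(e, c)), cons(cons(b, e), cons(e, e)), m(cons(e, b), e, cons(cons(e, b), cons(b, c)))), cons(cons(e, b), cons(b, c)))   [R6 at 1.2]
5. m(cons(e, b), m(cons(cons(b, e), cons(e, c)), cons(cons(b, e), cons(e, e)), m(cons(e, b), e, cons(cons(e, b), cons(b, c)))), cons(cons(e, b), cons(b, c)))  →  m(cons(cons(b, e), cons(e, c)), cons(cons(b, e), cons(e, e)), m(cons(e, b), e, cons(cons(e, b), cons(b, c))))   [R8 at ε]
6. m(cons(cons(b, e), cons(e, c)), cons(cons(b, e), cons(e, e)), m(cons(e, b), e, cons(cons(e, b), cons(b, c))))  →  m(cons(cons(b, e), cons(e, c)), cons(cons(b, e), cons(e, e)), e)   [R8 at 3]
7. m(cons(cons(b, e), cons(e, c)), cons(cons(b, e), cons(e, e)), e)  →  b   [R6 at ε]

b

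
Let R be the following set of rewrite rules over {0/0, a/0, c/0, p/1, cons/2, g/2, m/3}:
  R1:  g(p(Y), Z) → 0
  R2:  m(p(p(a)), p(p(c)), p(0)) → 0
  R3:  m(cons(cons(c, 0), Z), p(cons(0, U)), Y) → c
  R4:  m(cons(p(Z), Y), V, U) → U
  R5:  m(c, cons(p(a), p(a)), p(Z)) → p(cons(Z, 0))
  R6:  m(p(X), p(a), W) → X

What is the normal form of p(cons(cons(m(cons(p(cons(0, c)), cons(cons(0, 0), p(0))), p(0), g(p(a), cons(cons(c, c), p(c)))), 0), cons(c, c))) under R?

p(cons(cons(0, 0), cons(c, c)))

1. p(cons(cons(m(cons(p(cons(0, c)), cons(cons(0, 0), p(0))), p(0), g(p(a), cons(cons(c, c), p(c)))), 0), cons(c, c)))  →  p(cons(cons(g(p(a), cons(cons(c, c), p(c))), 0), cons(c, c)))   [R4 at 1.1.1]
2. p(cons(cons(g(p(a), cons(cons(c, c), p(c))), 0), cons(c, c)))  →  p(cons(cons(0, 0), cons(c, c)))   [R1 at 1.1.1]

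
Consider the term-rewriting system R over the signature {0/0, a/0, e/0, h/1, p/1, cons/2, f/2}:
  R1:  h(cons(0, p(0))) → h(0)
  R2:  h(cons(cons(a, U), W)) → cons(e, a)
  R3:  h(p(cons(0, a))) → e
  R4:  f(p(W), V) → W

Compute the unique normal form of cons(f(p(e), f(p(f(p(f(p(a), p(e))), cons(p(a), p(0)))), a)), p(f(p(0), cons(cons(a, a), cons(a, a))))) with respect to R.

cons(e, p(0))

1. cons(f(p(e), f(p(f(p(f(p(a), p(e))), cons(p(a), p(0)))), a)), p(f(p(0), cons(cons(a, a), cons(a, a)))))  →  cons(e, p(f(p(0), cons(cons(a, a), cons(a, a)))))   [R4 at 1]
2. cons(e, p(f(p(0), cons(cons(a, a), cons(a, a)))))  →  cons(e, p(0))   [R4 at 2.1]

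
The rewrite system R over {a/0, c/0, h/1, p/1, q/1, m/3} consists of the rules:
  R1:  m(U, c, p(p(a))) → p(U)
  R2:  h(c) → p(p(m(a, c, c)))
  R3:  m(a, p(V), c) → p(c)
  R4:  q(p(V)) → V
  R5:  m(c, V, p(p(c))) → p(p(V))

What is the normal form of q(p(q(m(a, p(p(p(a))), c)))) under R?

c

1. q(p(q(m(a, p(p(p(a))), c))))  →  q(m(a, p(p(p(a))), c))   [R4 at ε]
2. q(m(a, p(p(p(a))), c))  →  q(p(c))   [R3 at 1]
3. q(p(c))  →  c   [R4 at ε]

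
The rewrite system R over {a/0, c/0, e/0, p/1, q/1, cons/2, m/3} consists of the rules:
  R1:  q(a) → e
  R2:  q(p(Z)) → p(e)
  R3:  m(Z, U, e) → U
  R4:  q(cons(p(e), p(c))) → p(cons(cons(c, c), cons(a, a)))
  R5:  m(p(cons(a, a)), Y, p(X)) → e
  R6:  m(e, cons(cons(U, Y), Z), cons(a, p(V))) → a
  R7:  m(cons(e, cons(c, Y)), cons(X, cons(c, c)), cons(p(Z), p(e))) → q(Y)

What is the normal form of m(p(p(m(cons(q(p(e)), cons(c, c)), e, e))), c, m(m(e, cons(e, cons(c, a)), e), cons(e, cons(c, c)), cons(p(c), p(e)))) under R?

c

1. m(p(p(m(cons(q(p(e)), cons(c, c)), e, e))), c, m(m(e, cons(e, cons(c, a)), e), cons(e, cons(c, c)), cons(p(c), p(e))))  →  m(p(p(e)), c, m(m(e, cons(e, cons(c, a)), e), cons(e, cons(c, c)), cons(p(c), p(e))))   [R3 at 1.1.1]
2. m(p(p(e)), c, m(m(e, cons(e, cons(c, a)), e), cons(e, cons(c, c)), cons(p(c), p(e))))  →  m(p(p(e)), c, m(cons(e, cons(c, a)), cons(e, cons(c, c)), cons(p(c), p(e))))   [R3 at 3.1]
3. m(p(p(e)), c, m(cons(e, cons(c, a)), cons(e, cons(c, c)), cons(p(c), p(e))))  →  m(p(p(e)), c, q(a))   [R7 at 3]
4. m(p(p(e)), c, q(a))  →  m(p(p(e)), c, e)   [R1 at 3]
5. m(p(p(e)), c, e)  →  c   [R3 at ε]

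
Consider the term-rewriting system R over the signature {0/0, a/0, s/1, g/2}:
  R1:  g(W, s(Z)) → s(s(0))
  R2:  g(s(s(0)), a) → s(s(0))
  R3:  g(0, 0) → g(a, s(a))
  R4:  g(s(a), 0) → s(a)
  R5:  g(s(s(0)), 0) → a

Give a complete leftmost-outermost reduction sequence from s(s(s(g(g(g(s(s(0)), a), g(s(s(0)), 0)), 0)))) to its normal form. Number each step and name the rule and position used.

s(s(s(a)))

1. s(s(s(g(g(g(s(s(0)), a), g(s(s(0)), 0)), 0))))  →  s(s(s(g(g(s(s(0)), g(s(s(0)), 0)), 0))))   [R2 at 1.1.1.1.1]
2. s(s(s(g(g(s(s(0)), g(s(s(0)), 0)), 0))))  →  s(s(s(g(g(s(s(0)), a), 0))))   [R5 at 1.1.1.1.2]
3. s(s(s(g(g(s(s(0)), a), 0))))  →  s(s(s(g(s(s(0)), 0))))   [R2 at 1.1.1.1]
4. s(s(s(g(s(s(0)), 0))))  →  s(s(s(a)))   [R5 at 1.1.1]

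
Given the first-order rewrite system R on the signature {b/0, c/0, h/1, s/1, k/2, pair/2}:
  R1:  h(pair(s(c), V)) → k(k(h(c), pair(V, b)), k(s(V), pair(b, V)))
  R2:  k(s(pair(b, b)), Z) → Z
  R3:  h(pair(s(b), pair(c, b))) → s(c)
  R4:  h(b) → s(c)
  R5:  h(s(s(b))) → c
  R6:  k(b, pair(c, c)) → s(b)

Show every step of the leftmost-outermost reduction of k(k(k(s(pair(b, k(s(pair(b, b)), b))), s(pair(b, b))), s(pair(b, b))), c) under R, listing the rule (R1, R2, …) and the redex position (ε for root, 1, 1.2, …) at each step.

1. k(k(k(s(pair(b, k(s(pair(b, b)), b))), s(pair(b, b))), s(pair(b, b))), c)  →  k(k(k(s(pair(b, b)), s(pair(b, b))), s(pair(b, b))), c)   [R2 at 1.1.1.1.2]
2. k(k(k(s(pair(b, b)), s(pair(b, b))), s(pair(b, b))), c)  →  k(k(s(pair(b, b)), s(pair(b, b))), c)   [R2 at 1.1]
3. k(k(s(pair(b, b)), s(pair(b, b))), c)  →  k(s(pair(b, b)), c)   [R2 at 1]
4. k(s(pair(b, b)), c)  →  c   [R2 at ε]

c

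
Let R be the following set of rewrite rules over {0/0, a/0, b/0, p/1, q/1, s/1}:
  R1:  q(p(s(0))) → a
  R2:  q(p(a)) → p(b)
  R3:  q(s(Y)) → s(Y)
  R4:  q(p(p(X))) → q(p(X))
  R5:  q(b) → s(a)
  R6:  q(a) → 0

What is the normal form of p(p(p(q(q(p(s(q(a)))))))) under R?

p(p(p(0)))

1. p(p(p(q(q(p(s(q(a))))))))  →  p(p(p(q(q(p(s(0)))))))   [R6 at 1.1.1.1.1.1.1]
2. p(p(p(q(q(p(s(0)))))))  →  p(p(p(q(a))))   [R1 at 1.1.1.1]
3. p(p(p(q(a))))  →  p(p(p(0)))   [R6 at 1.1.1]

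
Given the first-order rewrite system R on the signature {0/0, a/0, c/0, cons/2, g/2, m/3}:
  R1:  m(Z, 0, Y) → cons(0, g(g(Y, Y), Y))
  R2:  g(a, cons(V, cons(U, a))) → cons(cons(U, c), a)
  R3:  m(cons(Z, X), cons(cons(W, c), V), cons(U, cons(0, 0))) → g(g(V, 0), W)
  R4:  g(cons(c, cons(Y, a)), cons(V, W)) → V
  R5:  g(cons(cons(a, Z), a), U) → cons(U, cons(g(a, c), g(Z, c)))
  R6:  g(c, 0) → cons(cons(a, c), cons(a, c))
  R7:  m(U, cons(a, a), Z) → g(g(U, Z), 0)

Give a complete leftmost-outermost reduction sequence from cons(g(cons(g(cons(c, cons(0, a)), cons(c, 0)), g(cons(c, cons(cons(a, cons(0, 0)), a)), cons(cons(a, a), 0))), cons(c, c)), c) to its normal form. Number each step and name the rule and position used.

1. cons(g(cons(g(cons(c, cons(0, a)), cons(c, 0)), g(cons(c, cons(cons(a, cons(0, 0)), a)), cons(cons(a, a), 0))), cons(c, c)), c)  →  cons(g(cons(c, g(cons(c, cons(cons(a, cons(0, 0)), a)), cons(cons(a, a), 0))), cons(c, c)), c)   [R4 at 1.1.1]
2. cons(g(cons(c, g(cons(c, cons(cons(a, cons(0, 0)), a)), cons(cons(a, a), 0))), cons(c, c)), c)  →  cons(g(cons(c, cons(a, a)), cons(c, c)), c)   [R4 at 1.1.2]
3. cons(g(cons(c, cons(a, a)), cons(c, c)), c)  →  cons(c, c)   [R4 at 1]

cons(c, c)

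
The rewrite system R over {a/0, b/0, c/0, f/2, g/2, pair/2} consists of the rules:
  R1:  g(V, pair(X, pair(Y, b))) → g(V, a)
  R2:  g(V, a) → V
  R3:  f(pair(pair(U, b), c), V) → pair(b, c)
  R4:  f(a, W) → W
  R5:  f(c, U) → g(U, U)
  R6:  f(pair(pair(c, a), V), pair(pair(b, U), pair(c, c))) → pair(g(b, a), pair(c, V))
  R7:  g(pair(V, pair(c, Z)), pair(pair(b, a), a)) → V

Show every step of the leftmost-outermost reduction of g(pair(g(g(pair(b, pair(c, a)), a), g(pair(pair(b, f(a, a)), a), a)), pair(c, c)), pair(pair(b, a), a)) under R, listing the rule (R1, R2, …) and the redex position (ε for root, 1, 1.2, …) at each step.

1. g(pair(g(g(pair(b, pair(c, a)), a), g(pair(pair(b, f(a, a)), a), a)), pair(c, c)), pair(pair(b, a), a))  →  g(g(pair(b, pair(c, a)), a), g(pair(pair(b, f(a, a)), a), a))   [R7 at ε]
2. g(g(pair(b, pair(c, a)), a), g(pair(pair(b, f(a, a)), a), a))  →  g(pair(b, pair(c, a)), g(pair(pair(b, f(a, a)), a), a))   [R2 at 1]
3. g(pair(b, pair(c, a)), g(pair(pair(b, f(a, a)), a), a))  →  g(pair(b, pair(c, a)), pair(pair(b, f(a, a)), a))   [R2 at 2]
4. g(pair(b, pair(c, a)), pair(pair(b, f(a, a)), a))  →  g(pair(b, pair(c, a)), pair(pair(b, a), a))   [R4 at 2.1.2]
5. g(pair(b, pair(c, a)), pair(pair(b, a), a))  →  b   [R7 at ε]

b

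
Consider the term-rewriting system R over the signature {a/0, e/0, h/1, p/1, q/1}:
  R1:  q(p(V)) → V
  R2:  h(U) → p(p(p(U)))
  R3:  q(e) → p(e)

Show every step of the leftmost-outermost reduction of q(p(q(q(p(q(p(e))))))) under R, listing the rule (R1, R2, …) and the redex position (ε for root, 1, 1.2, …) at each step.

1. q(p(q(q(p(q(p(e)))))))  →  q(q(p(q(p(e)))))   [R1 at ε]
2. q(q(p(q(p(e)))))  →  q(q(p(e)))   [R1 at 1]
3. q(q(p(e)))  →  q(e)   [R1 at 1]
4. q(e)  →  p(e)   [R3 at ε]

p(e)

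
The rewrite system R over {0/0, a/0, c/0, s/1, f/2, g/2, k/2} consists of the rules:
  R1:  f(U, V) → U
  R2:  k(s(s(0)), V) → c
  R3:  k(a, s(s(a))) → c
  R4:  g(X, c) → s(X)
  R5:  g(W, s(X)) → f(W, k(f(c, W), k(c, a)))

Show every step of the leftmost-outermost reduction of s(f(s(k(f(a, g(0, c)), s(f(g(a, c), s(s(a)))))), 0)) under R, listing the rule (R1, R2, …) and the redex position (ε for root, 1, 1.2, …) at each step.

1. s(f(s(k(f(a, g(0, c)), s(f(g(a, c), s(s(a)))))), 0))  →  s(s(k(f(a, g(0, c)), s(f(g(a, c), s(s(a)))))))   [R1 at 1]
2. s(s(k(f(a, g(0, c)), s(f(g(a, c), s(s(a)))))))  →  s(s(k(a, s(f(g(a, c), s(s(a)))))))   [R1 at 1.1.1]
3. s(s(k(a, s(f(g(a, c), s(s(a)))))))  →  s(s(k(a, s(g(a, c)))))   [R1 at 1.1.2.1]
4. s(s(k(a, s(g(a, c)))))  →  s(s(k(a, s(s(a)))))   [R4 at 1.1.2.1]
5. s(s(k(a, s(s(a)))))  →  s(s(c))   [R3 at 1.1]

s(s(c))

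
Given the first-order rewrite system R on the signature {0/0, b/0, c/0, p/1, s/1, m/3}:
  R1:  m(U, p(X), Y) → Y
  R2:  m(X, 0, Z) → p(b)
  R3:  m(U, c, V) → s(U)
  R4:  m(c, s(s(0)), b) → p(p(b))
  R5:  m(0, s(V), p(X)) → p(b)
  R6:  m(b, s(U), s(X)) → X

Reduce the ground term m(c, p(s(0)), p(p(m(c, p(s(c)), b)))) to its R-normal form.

1. m(c, p(s(0)), p(p(m(c, p(s(c)), b))))  →  p(p(m(c, p(s(c)), b)))   [R1 at ε]
2. p(p(m(c, p(s(c)), b)))  →  p(p(b))   [R1 at 1.1]

p(p(b))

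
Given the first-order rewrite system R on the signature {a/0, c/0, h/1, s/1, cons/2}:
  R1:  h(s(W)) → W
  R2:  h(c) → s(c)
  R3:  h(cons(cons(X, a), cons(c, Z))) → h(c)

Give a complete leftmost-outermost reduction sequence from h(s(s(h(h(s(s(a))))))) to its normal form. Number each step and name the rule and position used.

1. h(s(s(h(h(s(s(a)))))))  →  s(h(h(s(s(a)))))   [R1 at ε]
2. s(h(h(s(s(a)))))  →  s(h(s(a)))   [R1 at 1.1]
3. s(h(s(a)))  →  s(a)   [R1 at 1]

s(a)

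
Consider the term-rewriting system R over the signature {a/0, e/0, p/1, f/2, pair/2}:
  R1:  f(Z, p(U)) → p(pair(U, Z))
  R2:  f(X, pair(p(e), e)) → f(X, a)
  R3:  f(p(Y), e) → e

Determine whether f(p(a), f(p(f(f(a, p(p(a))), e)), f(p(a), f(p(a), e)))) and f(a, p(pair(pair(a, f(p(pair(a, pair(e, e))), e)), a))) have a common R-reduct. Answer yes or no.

no — NF(t₁) = e, NF(t₂) = p(pair(pair(pair(a, e), a), a))

Reduce t₁ = f(p(a), f(p(f(f(a, p(p(a))), e)), f(p(a), f(p(a), e)))):
1. f(p(a), f(p(f(f(a, p(p(a))), e)), f(p(a), f(p(a), e))))  →  f(p(a), f(p(f(p(pair(p(a), a)), e)), f(p(a), f(p(a), e))))   [R1 at 2.1.1.1]
2. f(p(a), f(p(f(p(pair(p(a), a)), e)), f(p(a), f(p(a), e))))  →  f(p(a), f(p(e), f(p(a), f(p(a), e))))   [R3 at 2.1.1]
3. f(p(a), f(p(e), f(p(a), f(p(a), e))))  →  f(p(a), f(p(e), f(p(a), e)))   [R3 at 2.2.2]
4. f(p(a), f(p(e), f(p(a), e)))  →  f(p(a), f(p(e), e))   [R3 at 2.2]
5. f(p(a), f(p(e), e))  →  f(p(a), e)   [R3 at 2]
6. f(p(a), e)  →  e   [R3 at ε]

Reduce t₂ = f(a, p(pair(pair(a, f(p(pair(a, pair(e, e))), e)), a))):
1. f(a, p(pair(pair(a, f(p(pair(a, pair(e, e))), e)), a)))  →  p(pair(pair(pair(a, f(p(pair(a, pair(e, e))), e)), a), a))   [R1 at ε]
2. p(pair(pair(pair(a, f(p(pair(a, pair(e, e))), e)), a), a))  →  p(pair(pair(pair(a, e), a), a))   [R3 at 1.1.1.2]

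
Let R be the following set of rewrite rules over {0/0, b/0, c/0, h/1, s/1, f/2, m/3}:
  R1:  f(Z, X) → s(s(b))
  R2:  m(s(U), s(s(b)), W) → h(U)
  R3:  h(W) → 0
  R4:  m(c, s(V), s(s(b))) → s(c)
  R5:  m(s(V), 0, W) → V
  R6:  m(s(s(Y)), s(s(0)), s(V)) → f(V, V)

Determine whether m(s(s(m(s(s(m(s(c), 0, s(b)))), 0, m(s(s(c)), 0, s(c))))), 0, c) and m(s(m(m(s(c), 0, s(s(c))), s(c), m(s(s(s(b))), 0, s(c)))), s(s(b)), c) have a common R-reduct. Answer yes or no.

no — NF(t₁) = s(s(c)), NF(t₂) = 0

Reduce t₁ = m(s(s(m(s(s(m(s(c), 0, s(b)))), 0, m(s(s(c)), 0, s(c))))), 0, c):
1. m(s(s(m(s(s(m(s(c), 0, s(b)))), 0, m(s(s(c)), 0, s(c))))), 0, c)  →  s(m(s(s(m(s(c), 0, s(b)))), 0, m(s(s(c)), 0, s(c))))   [R5 at ε]
2. s(m(s(s(m(s(c), 0, s(b)))), 0, m(s(s(c)), 0, s(c))))  →  s(s(m(s(c), 0, s(b))))   [R5 at 1]
3. s(s(m(s(c), 0, s(b))))  →  s(s(c))   [R5 at 1.1]

Reduce t₂ = m(s(m(m(s(c), 0, s(s(c))), s(c), m(s(s(s(b))), 0, s(c)))), s(s(b)), c):
1. m(s(m(m(s(c), 0, s(s(c))), s(c), m(s(s(s(b))), 0, s(c)))), s(s(b)), c)  →  h(m(m(s(c), 0, s(s(c))), s(c), m(s(s(s(b))), 0, s(c))))   [R2 at ε]
2. h(m(m(s(c), 0, s(s(c))), s(c), m(s(s(s(b))), 0, s(c))))  →  0   [R3 at ε]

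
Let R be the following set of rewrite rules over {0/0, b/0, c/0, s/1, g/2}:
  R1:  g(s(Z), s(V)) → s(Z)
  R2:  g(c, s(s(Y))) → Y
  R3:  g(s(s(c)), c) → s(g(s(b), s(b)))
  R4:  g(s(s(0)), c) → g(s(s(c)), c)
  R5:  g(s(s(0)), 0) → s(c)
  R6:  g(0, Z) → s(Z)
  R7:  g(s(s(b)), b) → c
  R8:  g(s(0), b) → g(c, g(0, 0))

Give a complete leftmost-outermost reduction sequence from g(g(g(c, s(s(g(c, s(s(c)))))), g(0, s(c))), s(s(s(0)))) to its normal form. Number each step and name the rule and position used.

s(0)

1. g(g(g(c, s(s(g(c, s(s(c)))))), g(0, s(c))), s(s(s(0))))  →  g(g(g(c, s(s(c))), g(0, s(c))), s(s(s(0))))   [R2 at 1.1]
2. g(g(g(c, s(s(c))), g(0, s(c))), s(s(s(0))))  →  g(g(c, g(0, s(c))), s(s(s(0))))   [R2 at 1.1]
3. g(g(c, g(0, s(c))), s(s(s(0))))  →  g(g(c, s(s(c))), s(s(s(0))))   [R6 at 1.2]
4. g(g(c, s(s(c))), s(s(s(0))))  →  g(c, s(s(s(0))))   [R2 at 1]
5. g(c, s(s(s(0))))  →  s(0)   [R2 at ε]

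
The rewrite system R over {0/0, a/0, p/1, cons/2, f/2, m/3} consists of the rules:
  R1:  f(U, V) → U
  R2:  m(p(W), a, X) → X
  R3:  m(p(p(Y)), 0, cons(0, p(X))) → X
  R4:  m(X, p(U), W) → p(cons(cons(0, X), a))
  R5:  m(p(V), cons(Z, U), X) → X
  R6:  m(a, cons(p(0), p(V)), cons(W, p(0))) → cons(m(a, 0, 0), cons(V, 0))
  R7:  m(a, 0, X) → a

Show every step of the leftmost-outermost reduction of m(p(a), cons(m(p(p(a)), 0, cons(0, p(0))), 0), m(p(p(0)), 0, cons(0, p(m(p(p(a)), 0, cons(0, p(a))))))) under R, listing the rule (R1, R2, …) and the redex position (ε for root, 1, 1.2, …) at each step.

a

1. m(p(a), cons(m(p(p(a)), 0, cons(0, p(0))), 0), m(p(p(0)), 0, cons(0, p(m(p(p(a)), 0, cons(0, p(a)))))))  →  m(p(p(0)), 0, cons(0, p(m(p(p(a)), 0, cons(0, p(a))))))   [R5 at ε]
2. m(p(p(0)), 0, cons(0, p(m(p(p(a)), 0, cons(0, p(a))))))  →  m(p(p(a)), 0, cons(0, p(a)))   [R3 at ε]
3. m(p(p(a)), 0, cons(0, p(a)))  →  a   [R3 at ε]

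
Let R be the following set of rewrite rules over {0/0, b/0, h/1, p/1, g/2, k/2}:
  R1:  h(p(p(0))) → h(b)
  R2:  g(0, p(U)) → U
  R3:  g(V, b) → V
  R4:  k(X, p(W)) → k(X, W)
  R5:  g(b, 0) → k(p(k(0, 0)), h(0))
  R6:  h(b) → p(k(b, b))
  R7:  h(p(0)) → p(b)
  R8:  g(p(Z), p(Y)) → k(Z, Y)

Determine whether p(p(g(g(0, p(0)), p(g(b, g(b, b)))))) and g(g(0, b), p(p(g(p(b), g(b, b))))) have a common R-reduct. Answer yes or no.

yes — NF(t₁) = p(p(b)), NF(t₂) = p(p(b))

Reduce t₁ = p(p(g(g(0, p(0)), p(g(b, g(b, b)))))):
1. p(p(g(g(0, p(0)), p(g(b, g(b, b))))))  →  p(p(g(0, p(g(b, g(b, b))))))   [R2 at 1.1.1]
2. p(p(g(0, p(g(b, g(b, b))))))  →  p(p(g(b, g(b, b))))   [R2 at 1.1]
3. p(p(g(b, g(b, b))))  →  p(p(g(b, b)))   [R3 at 1.1.2]
4. p(p(g(b, b)))  →  p(p(b))   [R3 at 1.1]

Reduce t₂ = g(g(0, b), p(p(g(p(b), g(b, b))))):
1. g(g(0, b), p(p(g(p(b), g(b, b)))))  →  g(0, p(p(g(p(b), g(b, b)))))   [R3 at 1]
2. g(0, p(p(g(p(b), g(b, b)))))  →  p(g(p(b), g(b, b)))   [R2 at ε]
3. p(g(p(b), g(b, b)))  →  p(g(p(b), b))   [R3 at 1.2]
4. p(g(p(b), b))  →  p(p(b))   [R3 at 1]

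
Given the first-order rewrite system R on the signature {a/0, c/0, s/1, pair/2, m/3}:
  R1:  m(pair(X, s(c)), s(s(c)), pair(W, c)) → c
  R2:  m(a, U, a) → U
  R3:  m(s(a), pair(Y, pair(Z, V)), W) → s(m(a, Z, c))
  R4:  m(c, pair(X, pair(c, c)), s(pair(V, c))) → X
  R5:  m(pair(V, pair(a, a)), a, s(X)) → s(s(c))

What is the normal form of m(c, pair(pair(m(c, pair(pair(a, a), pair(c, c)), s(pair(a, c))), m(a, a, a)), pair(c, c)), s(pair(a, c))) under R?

pair(pair(a, a), a)

1. m(c, pair(pair(m(c, pair(pair(a, a), pair(c, c)), s(pair(a, c))), m(a, a, a)), pair(c, c)), s(pair(a, c)))  →  pair(m(c, pair(pair(a, a), pair(c, c)), s(pair(a, c))), m(a, a, a))   [R4 at ε]
2. pair(m(c, pair(pair(a, a), pair(c, c)), s(pair(a, c))), m(a, a, a))  →  pair(pair(a, a), m(a, a, a))   [R4 at 1]
3. pair(pair(a, a), m(a, a, a))  →  pair(pair(a, a), a)   [R2 at 2]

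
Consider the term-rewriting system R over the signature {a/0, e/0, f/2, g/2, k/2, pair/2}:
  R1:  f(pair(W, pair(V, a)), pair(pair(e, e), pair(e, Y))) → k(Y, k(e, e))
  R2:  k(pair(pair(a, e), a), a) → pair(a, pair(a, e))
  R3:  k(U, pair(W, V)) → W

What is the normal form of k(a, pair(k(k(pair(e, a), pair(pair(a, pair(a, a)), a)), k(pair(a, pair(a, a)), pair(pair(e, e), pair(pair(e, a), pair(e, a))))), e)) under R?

e

1. k(a, pair(k(k(pair(e, a), pair(pair(a, pair(a, a)), a)), k(pair(a, pair(a, a)), pair(pair(e, e), pair(pair(e, a), pair(e, a))))), e))  →  k(k(pair(e, a), pair(pair(a, pair(a, a)), a)), k(pair(a, pair(a, a)), pair(pair(e, e), pair(pair(e, a), pair(e, a)))))   [R3 at ε]
2. k(k(pair(e, a), pair(pair(a, pair(a, a)), a)), k(pair(a, pair(a, a)), pair(pair(e, e), pair(pair(e, a), pair(e, a)))))  →  k(pair(a, pair(a, a)), k(pair(a, pair(a, a)), pair(pair(e, e), pair(pair(e, a), pair(e, a)))))   [R3 at 1]
3. k(pair(a, pair(a, a)), k(pair(a, pair(a, a)), pair(pair(e, e), pair(pair(e, a), pair(e, a)))))  →  k(pair(a, pair(a, a)), pair(e, e))   [R3 at 2]
4. k(pair(a, pair(a, a)), pair(e, e))  →  e   [R3 at ε]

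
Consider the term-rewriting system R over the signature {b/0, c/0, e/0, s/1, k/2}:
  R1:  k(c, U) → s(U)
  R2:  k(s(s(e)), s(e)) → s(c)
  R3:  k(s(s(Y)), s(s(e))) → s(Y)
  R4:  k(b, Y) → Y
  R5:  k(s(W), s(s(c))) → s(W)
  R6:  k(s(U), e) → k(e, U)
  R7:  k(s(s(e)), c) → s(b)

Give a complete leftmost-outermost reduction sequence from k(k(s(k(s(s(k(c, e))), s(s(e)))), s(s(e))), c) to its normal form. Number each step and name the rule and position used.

1. k(k(s(k(s(s(k(c, e))), s(s(e)))), s(s(e))), c)  →  k(k(s(s(k(c, e))), s(s(e))), c)   [R3 at 1.1.1]
2. k(k(s(s(k(c, e))), s(s(e))), c)  →  k(s(k(c, e)), c)   [R3 at 1]
3. k(s(k(c, e)), c)  →  k(s(s(e)), c)   [R1 at 1.1]
4. k(s(s(e)), c)  →  s(b)   [R7 at ε]

s(b)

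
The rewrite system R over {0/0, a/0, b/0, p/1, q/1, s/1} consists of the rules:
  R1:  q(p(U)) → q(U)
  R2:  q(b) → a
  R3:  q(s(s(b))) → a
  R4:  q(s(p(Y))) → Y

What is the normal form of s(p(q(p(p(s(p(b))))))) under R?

s(p(b))

1. s(p(q(p(p(s(p(b)))))))  →  s(p(q(p(s(p(b))))))   [R1 at 1.1]
2. s(p(q(p(s(p(b))))))  →  s(p(q(s(p(b)))))   [R1 at 1.1]
3. s(p(q(s(p(b)))))  →  s(p(b))   [R4 at 1.1]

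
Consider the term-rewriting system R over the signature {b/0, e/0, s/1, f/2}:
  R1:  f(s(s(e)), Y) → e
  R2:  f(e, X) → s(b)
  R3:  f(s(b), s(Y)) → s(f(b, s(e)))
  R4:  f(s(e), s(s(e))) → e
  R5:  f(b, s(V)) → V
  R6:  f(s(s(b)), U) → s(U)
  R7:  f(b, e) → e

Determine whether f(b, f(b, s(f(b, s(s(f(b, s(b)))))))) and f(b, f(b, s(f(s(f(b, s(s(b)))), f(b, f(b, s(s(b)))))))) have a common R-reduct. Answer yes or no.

Reduce t₁ = f(b, f(b, s(f(b, s(s(f(b, s(b)))))))):
1. f(b, f(b, s(f(b, s(s(f(b, s(b))))))))  →  f(b, f(b, s(s(f(b, s(b))))))   [R5 at 2]
2. f(b, f(b, s(s(f(b, s(b))))))  →  f(b, s(f(b, s(b))))   [R5 at 2]
3. f(b, s(f(b, s(b))))  →  f(b, s(b))   [R5 at ε]
4. f(b, s(b))  →  b   [R5 at ε]

Reduce t₂ = f(b, f(b, s(f(s(f(b, s(s(b)))), f(b, f(b, s(s(b)))))))):
1. f(b, f(b, s(f(s(f(b, s(s(b)))), f(b, f(b, s(s(b))))))))  →  f(b, f(s(f(b, s(s(b)))), f(b, f(b, s(s(b))))))   [R5 at 2]
2. f(b, f(s(f(b, s(s(b)))), f(b, f(b, s(s(b))))))  →  f(b, f(s(s(b)), f(b, f(b, s(s(b))))))   [R5 at 2.1.1]
3. f(b, f(s(s(b)), f(b, f(b, s(s(b))))))  →  f(b, s(f(b, f(b, s(s(b))))))   [R6 at 2]
4. f(b, s(f(b, f(b, s(s(b))))))  →  f(b, f(b, s(s(b))))   [R5 at ε]
5. f(b, f(b, s(s(b))))  →  f(b, s(b))   [R5 at 2]
6. f(b, s(b))  →  b   [R5 at ε]

yes — NF(t₁) = b, NF(t₂) = b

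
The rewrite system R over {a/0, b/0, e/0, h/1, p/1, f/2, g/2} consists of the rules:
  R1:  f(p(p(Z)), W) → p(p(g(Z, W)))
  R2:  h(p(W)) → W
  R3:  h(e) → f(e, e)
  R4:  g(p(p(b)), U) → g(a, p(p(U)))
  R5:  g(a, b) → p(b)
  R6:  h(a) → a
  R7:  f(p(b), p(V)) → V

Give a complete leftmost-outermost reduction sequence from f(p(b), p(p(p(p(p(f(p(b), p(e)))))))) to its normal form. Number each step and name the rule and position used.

p(p(p(p(e))))

1. f(p(b), p(p(p(p(p(f(p(b), p(e))))))))  →  p(p(p(p(f(p(b), p(e))))))   [R7 at ε]
2. p(p(p(p(f(p(b), p(e))))))  →  p(p(p(p(e))))   [R7 at 1.1.1.1]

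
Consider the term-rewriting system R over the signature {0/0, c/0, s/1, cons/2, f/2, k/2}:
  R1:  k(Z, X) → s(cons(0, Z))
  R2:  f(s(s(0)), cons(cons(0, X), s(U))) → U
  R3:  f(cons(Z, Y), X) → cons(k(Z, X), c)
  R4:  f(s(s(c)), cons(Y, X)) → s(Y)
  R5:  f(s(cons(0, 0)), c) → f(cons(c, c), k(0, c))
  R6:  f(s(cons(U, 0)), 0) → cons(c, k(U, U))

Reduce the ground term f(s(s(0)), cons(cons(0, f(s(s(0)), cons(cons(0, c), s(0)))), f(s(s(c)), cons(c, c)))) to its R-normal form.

1. f(s(s(0)), cons(cons(0, f(s(s(0)), cons(cons(0, c), s(0)))), f(s(s(c)), cons(c, c))))  →  f(s(s(0)), cons(cons(0, 0), f(s(s(c)), cons(c, c))))   [R2 at 2.1.2]
2. f(s(s(0)), cons(cons(0, 0), f(s(s(c)), cons(c, c))))  →  f(s(s(0)), cons(cons(0, 0), s(c)))   [R4 at 2.2]
3. f(s(s(0)), cons(cons(0, 0), s(c)))  →  c   [R2 at ε]

c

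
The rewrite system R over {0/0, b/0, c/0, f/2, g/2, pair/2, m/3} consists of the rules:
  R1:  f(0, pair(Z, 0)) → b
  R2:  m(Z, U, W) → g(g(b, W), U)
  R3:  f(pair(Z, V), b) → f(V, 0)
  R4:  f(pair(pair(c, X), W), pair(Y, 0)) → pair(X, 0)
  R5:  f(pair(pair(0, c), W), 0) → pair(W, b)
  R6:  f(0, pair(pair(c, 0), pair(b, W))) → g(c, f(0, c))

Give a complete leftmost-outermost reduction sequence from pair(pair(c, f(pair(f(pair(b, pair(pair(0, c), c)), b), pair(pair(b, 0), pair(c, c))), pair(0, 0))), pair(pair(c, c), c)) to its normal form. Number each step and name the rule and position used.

1. pair(pair(c, f(pair(f(pair(b, pair(pair(0, c), c)), b), pair(pair(b, 0), pair(c, c))), pair(0, 0))), pair(pair(c, c), c))  →  pair(pair(c, f(pair(f(pair(pair(0, c), c), 0), pair(pair(b, 0), pair(c, c))), pair(0, 0))), pair(pair(c, c), c))   [R3 at 1.2.1.1]
2. pair(pair(c, f(pair(f(pair(pair(0, c), c), 0), pair(pair(b, 0), pair(c, c))), pair(0, 0))), pair(pair(c, c), c))  →  pair(pair(c, f(pair(pair(c, b), pair(pair(b, 0), pair(c, c))), pair(0, 0))), pair(pair(c, c), c))   [R5 at 1.2.1.1]
3. pair(pair(c, f(pair(pair(c, b), pair(pair(b, 0), pair(c, c))), pair(0, 0))), pair(pair(c, c), c))  →  pair(pair(c, pair(b, 0)), pair(pair(c, c), c))   [R4 at 1.2]

pair(pair(c, pair(b, 0)), pair(pair(c, c), c))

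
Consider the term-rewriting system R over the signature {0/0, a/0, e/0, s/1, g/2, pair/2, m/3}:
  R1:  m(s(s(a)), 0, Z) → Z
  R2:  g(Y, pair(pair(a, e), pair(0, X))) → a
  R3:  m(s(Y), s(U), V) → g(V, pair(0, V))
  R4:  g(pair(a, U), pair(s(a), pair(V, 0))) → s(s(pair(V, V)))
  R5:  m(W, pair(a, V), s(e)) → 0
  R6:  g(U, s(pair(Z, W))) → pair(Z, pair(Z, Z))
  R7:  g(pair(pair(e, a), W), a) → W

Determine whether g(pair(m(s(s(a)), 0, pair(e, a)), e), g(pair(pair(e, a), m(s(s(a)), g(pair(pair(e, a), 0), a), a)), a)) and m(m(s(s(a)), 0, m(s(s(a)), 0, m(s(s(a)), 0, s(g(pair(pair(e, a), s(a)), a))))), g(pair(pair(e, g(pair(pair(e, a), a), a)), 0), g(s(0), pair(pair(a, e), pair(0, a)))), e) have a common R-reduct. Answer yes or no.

yes — NF(t₁) = e, NF(t₂) = e

Reduce t₁ = g(pair(m(s(s(a)), 0, pair(e, a)), e), g(pair(pair(e, a), m(s(s(a)), g(pair(pair(e, a), 0), a), a)), a)):
1. g(pair(m(s(s(a)), 0, pair(e, a)), e), g(pair(pair(e, a), m(s(s(a)), g(pair(pair(e, a), 0), a), a)), a))  →  g(pair(pair(e, a), e), g(pair(pair(e, a), m(s(s(a)), g(pair(pair(e, a), 0), a), a)), a))   [R1 at 1.1]
2. g(pair(pair(e, a), e), g(pair(pair(e, a), m(s(s(a)), g(pair(pair(e, a), 0), a), a)), a))  →  g(pair(pair(e, a), e), m(s(s(a)), g(pair(pair(e, a), 0), a), a))   [R7 at 2]
3. g(pair(pair(e, a), e), m(s(s(a)), g(pair(pair(e, a), 0), a), a))  →  g(pair(pair(e, a), e), m(s(s(a)), 0, a))   [R7 at 2.2]
4. g(pair(pair(e, a), e), m(s(s(a)), 0, a))  →  g(pair(pair(e, a), e), a)   [R1 at 2]
5. g(pair(pair(e, a), e), a)  →  e   [R7 at ε]

Reduce t₂ = m(m(s(s(a)), 0, m(s(s(a)), 0, m(s(s(a)), 0, s(g(pair(pair(e, a), s(a)), a))))), g(pair(pair(e, g(pair(pair(e, a), a), a)), 0), g(s(0), pair(pair(a, e), pair(0, a)))), e):
1. m(m(s(s(a)), 0, m(s(s(a)), 0, m(s(s(a)), 0, s(g(pair(pair(e, a), s(a)), a))))), g(pair(pair(e, g(pair(pair(e, a), a), a)), 0), g(s(0), pair(pair(a, e), pair(0, a)))), e)  →  m(m(s(s(a)), 0, m(s(s(a)), 0, s(g(pair(pair(e, a), s(a)), a)))), g(pair(pair(e, g(pair(pair(e, a), a), a)), 0), g(s(0), pair(pair(a, e), pair(0, a)))), e)   [R1 at 1]
2. m(m(s(s(a)), 0, m(s(s(a)), 0, s(g(pair(pair(e, a), s(a)), a)))), g(pair(pair(e, g(pair(pair(e, a), a), a)), 0), g(s(0), pair(pair(a, e), pair(0, a)))), e)  →  m(m(s(s(a)), 0, s(g(pair(pair(e, a), s(a)), a))), g(pair(pair(e, g(pair(pair(e, a), a), a)), 0), g(s(0), pair(pair(a, e), pair(0, a)))), e)   [R1 at 1]
3. m(m(s(s(a)), 0, s(g(pair(pair(e, a), s(a)), a))), g(pair(pair(e, g(pair(pair(e, a), a), a)), 0), g(s(0), pair(pair(a, e), pair(0, a)))), e)  →  m(s(g(pair(pair(e, a), s(a)), a)), g(pair(pair(e, g(pair(pair(e, a), a), a)), 0), g(s(0), pair(pair(a, e), pair(0, a)))), e)   [R1 at 1]
4. m(s(g(pair(pair(e, a), s(a)), a)), g(pair(pair(e, g(pair(pair(e, a), a), a)), 0), g(s(0), pair(pair(a, e), pair(0, a)))), e)  →  m(s(s(a)), g(pair(pair(e, g(pair(pair(e, a), a), a)), 0), g(s(0), pair(pair(a, e), pair(0, a)))), e)   [R7 at 1.1]
5. m(s(s(a)), g(pair(pair(e, g(pair(pair(e, a), a), a)), 0), g(s(0), pair(pair(a, e), pair(0, a)))), e)  →  m(s(s(a)), g(pair(pair(e, a), 0), g(s(0), pair(pair(a, e), pair(0, a)))), e)   [R7 at 2.1.1.2]
6. m(s(s(a)), g(pair(pair(e, a), 0), g(s(0), pair(pair(a, e), pair(0, a)))), e)  →  m(s(s(a)), g(pair(pair(e, a), 0), a), e)   [R2 at 2.2]
7. m(s(s(a)), g(pair(pair(e, a), 0), a), e)  →  m(s(s(a)), 0, e)   [R7 at 2]
8. m(s(s(a)), 0, e)  →  e   [R1 at ε]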